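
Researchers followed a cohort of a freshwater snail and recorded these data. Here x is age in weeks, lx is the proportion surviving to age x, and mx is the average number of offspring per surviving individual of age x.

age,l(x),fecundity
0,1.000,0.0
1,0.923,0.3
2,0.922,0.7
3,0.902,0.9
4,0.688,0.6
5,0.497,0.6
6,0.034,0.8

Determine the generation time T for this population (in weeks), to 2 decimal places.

lx·mx: 0, 0.2769, 0.6454, 0.8118, 0.4128, 0.2982, 0.0272 → R0 = 2.4723
x·lx·mx: 0, 0.2769, 1.2908, 2.4354, 1.6512, 1.491, 0.1632 → Σ = 7.3085
T = 7.3085 / 2.4723 = 2.956154… → 2.96

2.96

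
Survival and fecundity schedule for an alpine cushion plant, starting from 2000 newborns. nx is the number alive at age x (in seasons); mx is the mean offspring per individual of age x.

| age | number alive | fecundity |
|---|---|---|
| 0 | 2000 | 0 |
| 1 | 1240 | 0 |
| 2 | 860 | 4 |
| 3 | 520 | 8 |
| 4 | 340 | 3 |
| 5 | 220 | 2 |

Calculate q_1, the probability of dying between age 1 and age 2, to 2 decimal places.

lx = nx/n0 = nx/2000: 1, 0.62, 0.43, 0.26, 0.17, 0.11
q_1 = (l_1 − l_2) / l_1 = (0.62 − 0.43) / 0.62
     = 0.19 / 0.62 = 0.306452… → 0.31

0.31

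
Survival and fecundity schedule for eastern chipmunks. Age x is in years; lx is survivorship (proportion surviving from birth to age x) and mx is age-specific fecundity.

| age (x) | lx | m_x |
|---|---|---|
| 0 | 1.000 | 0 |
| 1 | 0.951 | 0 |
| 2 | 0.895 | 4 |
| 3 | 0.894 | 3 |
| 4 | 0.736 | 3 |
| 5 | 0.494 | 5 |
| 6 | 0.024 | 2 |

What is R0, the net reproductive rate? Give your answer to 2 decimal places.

10.99

lx·mx by age: 0, 0, 3.58, 2.682, 2.208, 2.47, 0.048
R0 = Σ lx·mx = 10.988 → 10.99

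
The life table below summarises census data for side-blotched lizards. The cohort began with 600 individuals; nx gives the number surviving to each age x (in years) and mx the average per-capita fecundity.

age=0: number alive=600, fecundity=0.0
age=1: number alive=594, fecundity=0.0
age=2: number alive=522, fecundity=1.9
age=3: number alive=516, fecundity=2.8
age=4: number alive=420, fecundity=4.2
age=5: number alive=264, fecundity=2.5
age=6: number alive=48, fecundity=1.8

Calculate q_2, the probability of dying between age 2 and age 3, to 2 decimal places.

0.01

lx = nx/n0 = nx/600: 1, 0.99, 0.87, 0.86, 0.7, 0.44, 0.08
q_2 = (l_2 − l_3) / l_2 = (0.87 − 0.86) / 0.87
     = 0.01 / 0.87 = 0.011494… → 0.01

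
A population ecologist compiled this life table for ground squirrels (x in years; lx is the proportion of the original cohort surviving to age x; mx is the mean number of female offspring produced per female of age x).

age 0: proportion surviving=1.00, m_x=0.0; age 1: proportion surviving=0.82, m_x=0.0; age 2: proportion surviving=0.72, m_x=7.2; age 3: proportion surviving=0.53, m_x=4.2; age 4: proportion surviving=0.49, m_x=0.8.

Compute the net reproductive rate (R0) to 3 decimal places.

lx·mx by age: 0, 0, 5.184, 2.226, 0.392
R0 = Σ lx·mx = 7.802 → 7.802

7.802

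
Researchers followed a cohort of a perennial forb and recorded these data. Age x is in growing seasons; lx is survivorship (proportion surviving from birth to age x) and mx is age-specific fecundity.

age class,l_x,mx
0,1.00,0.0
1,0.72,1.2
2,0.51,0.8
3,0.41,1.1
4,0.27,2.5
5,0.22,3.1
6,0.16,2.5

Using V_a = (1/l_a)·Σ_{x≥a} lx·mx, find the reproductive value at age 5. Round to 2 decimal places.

4.92

lx·mx for x ≥ 5: 0.682, 0.4 → sum = 1.082
V_5 = 1.082 / l_5 = 1.082 / 0.22 = 4.918182… → 4.92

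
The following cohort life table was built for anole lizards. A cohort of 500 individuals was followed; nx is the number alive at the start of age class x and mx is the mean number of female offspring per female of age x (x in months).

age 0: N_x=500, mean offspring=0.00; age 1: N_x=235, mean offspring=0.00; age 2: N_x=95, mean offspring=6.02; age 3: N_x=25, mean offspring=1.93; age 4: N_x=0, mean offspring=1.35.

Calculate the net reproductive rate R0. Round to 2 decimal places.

1.24

lx = nx/n0 = nx/500: 1, 0.47, 0.19, 0.05, 0
lx·mx by age: 0, 0, 1.1438, 0.0965, 0
R0 = Σ lx·mx = 1.2403 → 1.24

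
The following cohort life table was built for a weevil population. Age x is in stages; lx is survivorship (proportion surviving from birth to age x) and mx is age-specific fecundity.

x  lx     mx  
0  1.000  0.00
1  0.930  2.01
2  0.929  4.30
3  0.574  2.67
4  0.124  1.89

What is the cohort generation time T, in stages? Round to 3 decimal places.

2.017

lx·mx: 0, 1.8693, 3.9947, 1.53258, 0.23436 → R0 = 7.63094
x·lx·mx: 0, 1.8693, 7.9894, 4.59774, 0.93744 → Σ = 15.39388
T = 15.39388 / 7.63094 = 2.017298… → 2.017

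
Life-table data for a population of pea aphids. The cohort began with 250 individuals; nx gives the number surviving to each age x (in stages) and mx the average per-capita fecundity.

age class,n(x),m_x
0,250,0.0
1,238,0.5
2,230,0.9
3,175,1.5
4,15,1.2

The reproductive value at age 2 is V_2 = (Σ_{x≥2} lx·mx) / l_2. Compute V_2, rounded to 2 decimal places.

2.12

lx = nx/n0 = nx/250: 1, 0.952, 0.92, 0.7, 0.06
lx·mx for x ≥ 2: 0.828, 1.05, 0.072 → sum = 1.95
V_2 = 1.95 / l_2 = 1.95 / 0.92 = 2.119565… → 2.12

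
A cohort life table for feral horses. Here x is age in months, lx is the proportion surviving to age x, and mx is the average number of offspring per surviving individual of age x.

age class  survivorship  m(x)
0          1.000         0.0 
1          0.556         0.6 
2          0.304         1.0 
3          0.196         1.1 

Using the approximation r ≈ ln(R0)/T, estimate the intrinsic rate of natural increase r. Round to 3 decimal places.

R0 = Σ lx·mx = 0 + 0.3336 + 0.304 + 0.2156 = 0.8532
Σ x·lx·mx = 1.5884; T = 1.5884/0.8532 = 1.8617…
r ≈ ln(R0)/T = ln(0.8532)/1.8617… = -0.08528… → -0.085

-0.085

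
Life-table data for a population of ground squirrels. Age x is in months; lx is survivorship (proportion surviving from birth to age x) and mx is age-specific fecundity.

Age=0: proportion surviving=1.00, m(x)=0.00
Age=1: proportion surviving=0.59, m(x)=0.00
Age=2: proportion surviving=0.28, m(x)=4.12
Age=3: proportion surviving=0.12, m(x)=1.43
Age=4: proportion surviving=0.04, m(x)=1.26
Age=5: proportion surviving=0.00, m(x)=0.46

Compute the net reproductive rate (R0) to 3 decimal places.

lx·mx by age: 0, 0, 1.1536, 0.1716, 0.0504, 0
R0 = Σ lx·mx = 1.3756 → 1.376

1.376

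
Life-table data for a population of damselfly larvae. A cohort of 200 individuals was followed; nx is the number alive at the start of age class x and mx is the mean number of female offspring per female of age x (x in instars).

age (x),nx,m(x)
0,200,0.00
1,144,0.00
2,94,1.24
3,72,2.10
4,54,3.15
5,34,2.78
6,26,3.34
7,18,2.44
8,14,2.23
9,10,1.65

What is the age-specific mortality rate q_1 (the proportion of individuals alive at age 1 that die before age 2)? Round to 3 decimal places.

0.347

lx = nx/n0 = nx/200: 1, 0.72, 0.47, 0.36, 0.27, 0.17, 0.13, 0.09, 0.07, 0.05
q_1 = (l_1 − l_2) / l_1 = (0.72 − 0.47) / 0.72
     = 0.25 / 0.72 = 0.347222… → 0.347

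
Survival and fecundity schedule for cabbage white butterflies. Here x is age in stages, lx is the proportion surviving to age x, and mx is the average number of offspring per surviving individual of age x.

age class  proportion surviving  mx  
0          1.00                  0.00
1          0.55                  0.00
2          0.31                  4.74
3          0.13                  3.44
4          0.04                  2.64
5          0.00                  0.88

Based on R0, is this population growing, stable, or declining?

R0 = Σ lx·mx = 0 + 0 + 1.4694 + 0.4472 + 0.1056 + 0 = 2.0222
R0 > 1, so the population is growing.

growing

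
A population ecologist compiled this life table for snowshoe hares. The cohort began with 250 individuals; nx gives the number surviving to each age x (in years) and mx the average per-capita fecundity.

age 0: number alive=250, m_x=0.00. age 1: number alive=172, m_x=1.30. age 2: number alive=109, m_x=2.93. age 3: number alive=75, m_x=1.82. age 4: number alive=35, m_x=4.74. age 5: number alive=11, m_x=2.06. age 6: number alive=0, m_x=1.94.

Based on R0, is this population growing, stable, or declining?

growing

lx = nx/n0 = nx/250: 1, 0.688, 0.436, 0.3, 0.14, 0.044, 0
R0 = Σ lx·mx = 0 + 0.8944 + 1.27748 + 0.546 + 0.6636 + 0.09064 + 0 = 3.47212
R0 > 1, so the population is growing.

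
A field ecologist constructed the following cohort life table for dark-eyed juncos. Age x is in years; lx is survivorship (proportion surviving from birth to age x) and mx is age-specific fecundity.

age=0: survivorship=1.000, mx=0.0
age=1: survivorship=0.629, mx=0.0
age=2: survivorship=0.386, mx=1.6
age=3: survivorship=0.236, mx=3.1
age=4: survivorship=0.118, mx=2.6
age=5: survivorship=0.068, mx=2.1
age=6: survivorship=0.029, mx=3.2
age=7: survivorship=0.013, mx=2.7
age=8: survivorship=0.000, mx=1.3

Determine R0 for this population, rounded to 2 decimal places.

lx·mx by age: 0, 0, 0.6176, 0.7316, 0.3068, 0.1428, 0.0928, 0.0351, 0
R0 = Σ lx·mx = 1.9267 → 1.93

1.93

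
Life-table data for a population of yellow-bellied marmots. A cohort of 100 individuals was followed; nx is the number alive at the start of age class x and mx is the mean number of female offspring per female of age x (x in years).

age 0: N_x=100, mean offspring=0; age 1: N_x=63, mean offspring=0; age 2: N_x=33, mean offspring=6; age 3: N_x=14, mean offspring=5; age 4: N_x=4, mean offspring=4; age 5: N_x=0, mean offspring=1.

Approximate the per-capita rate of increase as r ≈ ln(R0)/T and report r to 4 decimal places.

lx = nx/n0 = nx/100: 1, 0.63, 0.33, 0.14, 0.04, 0
R0 = Σ lx·mx = 0 + 0 + 1.98 + 0.7 + 0.16 + 0 = 2.84
Σ x·lx·mx = 6.7; T = 6.7/2.84 = 2.35915…
r ≈ ln(R0)/T = ln(2.84)/2.35915… = 0.442448… → 0.4424

0.4424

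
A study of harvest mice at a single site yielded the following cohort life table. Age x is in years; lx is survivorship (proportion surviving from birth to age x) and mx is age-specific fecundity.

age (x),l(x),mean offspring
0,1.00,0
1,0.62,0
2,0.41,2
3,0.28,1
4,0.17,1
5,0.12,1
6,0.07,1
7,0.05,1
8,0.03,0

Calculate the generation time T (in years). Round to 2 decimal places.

3.00

lx·mx: 0, 0, 0.82, 0.28, 0.17, 0.12, 0.07, 0.05, 0 → R0 = 1.51
x·lx·mx: 0, 0, 1.64, 0.84, 0.68, 0.6, 0.42, 0.35, 0 → Σ = 4.53
T = 4.53 / 1.51 = 3 → 3.00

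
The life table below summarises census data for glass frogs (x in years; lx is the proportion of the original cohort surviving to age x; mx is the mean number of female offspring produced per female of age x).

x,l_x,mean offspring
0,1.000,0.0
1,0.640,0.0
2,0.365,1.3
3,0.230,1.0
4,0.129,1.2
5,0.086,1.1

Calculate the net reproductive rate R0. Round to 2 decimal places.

lx·mx by age: 0, 0, 0.4745, 0.23, 0.1548, 0.0946
R0 = Σ lx·mx = 0.9539 → 0.95

0.95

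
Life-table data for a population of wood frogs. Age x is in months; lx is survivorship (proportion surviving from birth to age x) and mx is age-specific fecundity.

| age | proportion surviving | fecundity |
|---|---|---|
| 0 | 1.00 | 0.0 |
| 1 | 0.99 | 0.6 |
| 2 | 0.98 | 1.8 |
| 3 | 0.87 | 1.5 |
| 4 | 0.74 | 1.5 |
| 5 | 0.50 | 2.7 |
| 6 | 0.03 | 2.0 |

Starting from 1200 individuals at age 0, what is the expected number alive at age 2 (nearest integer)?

1176

Expected survivors = N0 · l_2 = 1200 × 0.98 = 1176 → 1176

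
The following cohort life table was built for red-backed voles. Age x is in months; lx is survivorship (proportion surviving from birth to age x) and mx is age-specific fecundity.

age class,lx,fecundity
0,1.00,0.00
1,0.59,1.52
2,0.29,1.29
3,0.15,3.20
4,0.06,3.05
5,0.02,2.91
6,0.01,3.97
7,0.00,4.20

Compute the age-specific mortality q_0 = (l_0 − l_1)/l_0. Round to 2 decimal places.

q_0 = (l_0 − l_1) / l_0 = (1 − 0.59) / 1
     = 0.41 / 1 = 0.41 → 0.41

0.41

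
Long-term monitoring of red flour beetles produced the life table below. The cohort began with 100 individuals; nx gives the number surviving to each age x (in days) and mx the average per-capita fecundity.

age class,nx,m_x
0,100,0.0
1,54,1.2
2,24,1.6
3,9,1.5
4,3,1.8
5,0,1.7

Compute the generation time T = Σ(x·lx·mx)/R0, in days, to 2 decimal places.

lx = nx/n0 = nx/100: 1, 0.54, 0.24, 0.09, 0.03, 0
lx·mx: 0, 0.648, 0.384, 0.135, 0.054, 0 → R0 = 1.221
x·lx·mx: 0, 0.648, 0.768, 0.405, 0.216, 0 → Σ = 2.037
T = 2.037 / 1.221 = 1.668305… → 1.67

1.67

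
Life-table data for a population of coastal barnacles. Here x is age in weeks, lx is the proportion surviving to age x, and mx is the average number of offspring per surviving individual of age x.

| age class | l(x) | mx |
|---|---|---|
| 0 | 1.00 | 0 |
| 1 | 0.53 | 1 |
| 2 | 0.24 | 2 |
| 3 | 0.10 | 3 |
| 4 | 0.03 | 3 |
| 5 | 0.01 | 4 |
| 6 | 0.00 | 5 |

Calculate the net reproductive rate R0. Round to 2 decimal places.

lx·mx by age: 0, 0.53, 0.48, 0.3, 0.09, 0.04, 0
R0 = Σ lx·mx = 1.44 → 1.44

1.44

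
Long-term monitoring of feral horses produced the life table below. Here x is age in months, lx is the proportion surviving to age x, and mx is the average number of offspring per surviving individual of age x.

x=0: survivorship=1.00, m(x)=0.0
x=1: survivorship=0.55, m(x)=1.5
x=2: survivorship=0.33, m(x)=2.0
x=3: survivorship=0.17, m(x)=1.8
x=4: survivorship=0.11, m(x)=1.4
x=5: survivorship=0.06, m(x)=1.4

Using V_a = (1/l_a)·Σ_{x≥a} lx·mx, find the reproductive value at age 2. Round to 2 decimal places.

lx·mx for x ≥ 2: 0.66, 0.306, 0.154, 0.084 → sum = 1.204
V_2 = 1.204 / l_2 = 1.204 / 0.33 = 3.648485… → 3.65

3.65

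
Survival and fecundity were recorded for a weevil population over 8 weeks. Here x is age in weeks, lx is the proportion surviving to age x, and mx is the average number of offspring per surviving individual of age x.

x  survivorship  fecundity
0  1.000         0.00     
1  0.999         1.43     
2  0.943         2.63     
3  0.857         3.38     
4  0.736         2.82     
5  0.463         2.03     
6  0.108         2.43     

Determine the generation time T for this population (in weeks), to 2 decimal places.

2.94

lx·mx: 0, 1.42857, 2.48009, 2.89666, 2.07552, 0.93989, 0.26244 → R0 = 10.08317
x·lx·mx: 0, 1.42857, 4.96018, 8.68998, 8.30208, 4.69945, 1.57464 → Σ = 29.6549
T = 29.6549 / 10.08317 = 2.941029… → 2.94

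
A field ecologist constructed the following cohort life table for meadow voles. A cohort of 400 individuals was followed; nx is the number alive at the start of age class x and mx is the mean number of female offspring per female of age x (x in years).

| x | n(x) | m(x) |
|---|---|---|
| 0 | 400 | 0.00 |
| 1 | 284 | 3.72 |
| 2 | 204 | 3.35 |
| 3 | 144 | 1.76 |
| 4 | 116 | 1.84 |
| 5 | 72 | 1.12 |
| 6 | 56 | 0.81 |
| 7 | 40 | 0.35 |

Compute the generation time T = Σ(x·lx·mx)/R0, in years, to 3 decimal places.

2.050

lx = nx/n0 = nx/400: 1, 0.71, 0.51, 0.36, 0.29, 0.18, 0.14, 0.1
lx·mx: 0, 2.6412, 1.7085, 0.6336, 0.5336, 0.2016, 0.1134, 0.035 → R0 = 5.8669
x·lx·mx: 0, 2.6412, 3.417, 1.9008, 2.1344, 1.008, 0.6804, 0.245 → Σ = 12.0268
T = 12.0268 / 5.8669 = 2.049941… → 2.050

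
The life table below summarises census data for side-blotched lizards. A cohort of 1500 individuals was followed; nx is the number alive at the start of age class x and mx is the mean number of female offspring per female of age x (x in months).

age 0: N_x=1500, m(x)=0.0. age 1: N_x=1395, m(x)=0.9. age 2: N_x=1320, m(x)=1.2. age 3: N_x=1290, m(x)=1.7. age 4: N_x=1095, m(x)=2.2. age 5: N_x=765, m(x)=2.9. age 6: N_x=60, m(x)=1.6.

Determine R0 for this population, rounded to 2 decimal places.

6.50

lx = nx/n0 = nx/1500: 1, 0.93, 0.88, 0.86, 0.73, 0.51, 0.04
lx·mx by age: 0, 0.837, 1.056, 1.462, 1.606, 1.479, 0.064
R0 = Σ lx·mx = 6.504 → 6.50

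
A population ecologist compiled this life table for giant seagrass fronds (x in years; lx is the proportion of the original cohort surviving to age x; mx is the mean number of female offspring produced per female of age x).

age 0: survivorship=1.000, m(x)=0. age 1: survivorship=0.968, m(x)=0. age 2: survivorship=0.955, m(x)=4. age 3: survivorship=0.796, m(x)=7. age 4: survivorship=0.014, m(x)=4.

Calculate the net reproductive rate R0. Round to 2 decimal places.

9.45

lx·mx by age: 0, 0, 3.82, 5.572, 0.056
R0 = Σ lx·mx = 9.448 → 9.45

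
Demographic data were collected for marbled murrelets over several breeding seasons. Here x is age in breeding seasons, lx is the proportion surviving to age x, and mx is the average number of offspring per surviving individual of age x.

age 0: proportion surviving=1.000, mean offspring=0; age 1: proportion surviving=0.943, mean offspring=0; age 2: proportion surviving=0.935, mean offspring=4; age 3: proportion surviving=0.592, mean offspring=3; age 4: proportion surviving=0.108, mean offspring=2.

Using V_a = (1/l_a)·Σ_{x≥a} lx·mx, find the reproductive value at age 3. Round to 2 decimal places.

lx·mx for x ≥ 3: 1.776, 0.216 → sum = 1.992
V_3 = 1.992 / l_3 = 1.992 / 0.592 = 3.364865… → 3.36

3.36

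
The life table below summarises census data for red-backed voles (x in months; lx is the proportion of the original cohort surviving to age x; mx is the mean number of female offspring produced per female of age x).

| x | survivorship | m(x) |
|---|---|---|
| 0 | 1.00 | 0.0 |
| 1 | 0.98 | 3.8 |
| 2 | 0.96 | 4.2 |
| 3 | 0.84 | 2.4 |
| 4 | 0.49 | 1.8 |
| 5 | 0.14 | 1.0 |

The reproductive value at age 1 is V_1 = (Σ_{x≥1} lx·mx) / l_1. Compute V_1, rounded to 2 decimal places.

lx·mx for x ≥ 1: 3.724, 4.032, 2.016, 0.882, 0.14 → sum = 10.794
V_1 = 10.794 / l_1 = 10.794 / 0.98 = 11.014286… → 11.01

11.01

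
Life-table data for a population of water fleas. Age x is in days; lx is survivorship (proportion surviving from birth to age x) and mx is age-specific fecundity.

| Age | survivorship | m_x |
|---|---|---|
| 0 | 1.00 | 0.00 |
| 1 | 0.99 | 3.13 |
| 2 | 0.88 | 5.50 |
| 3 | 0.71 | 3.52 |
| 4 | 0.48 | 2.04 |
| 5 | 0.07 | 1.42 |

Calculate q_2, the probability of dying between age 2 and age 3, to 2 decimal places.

q_2 = (l_2 − l_3) / l_2 = (0.88 − 0.71) / 0.88
     = 0.17 / 0.88 = 0.193182… → 0.19

0.19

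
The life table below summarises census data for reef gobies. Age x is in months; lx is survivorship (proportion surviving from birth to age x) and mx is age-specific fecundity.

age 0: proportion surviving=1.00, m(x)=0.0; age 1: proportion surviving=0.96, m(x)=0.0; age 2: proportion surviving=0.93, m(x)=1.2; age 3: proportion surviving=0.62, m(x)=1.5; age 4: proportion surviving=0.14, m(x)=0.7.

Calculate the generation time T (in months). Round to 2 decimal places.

lx·mx: 0, 0, 1.116, 0.93, 0.098 → R0 = 2.144
x·lx·mx: 0, 0, 2.232, 2.79, 0.392 → Σ = 5.414
T = 5.414 / 2.144 = 2.525187… → 2.53

2.53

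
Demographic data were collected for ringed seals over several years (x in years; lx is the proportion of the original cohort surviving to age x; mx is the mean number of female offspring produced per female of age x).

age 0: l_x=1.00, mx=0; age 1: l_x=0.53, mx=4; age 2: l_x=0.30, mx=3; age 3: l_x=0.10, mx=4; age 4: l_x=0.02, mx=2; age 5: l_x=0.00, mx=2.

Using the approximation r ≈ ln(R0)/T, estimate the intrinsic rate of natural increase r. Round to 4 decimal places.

0.8134

R0 = Σ lx·mx = 0 + 2.12 + 0.9 + 0.4 + 0.04 + 0 = 3.46
Σ x·lx·mx = 5.28; T = 5.28/3.46 = 1.52601…
r ≈ ln(R0)/T = ln(3.46)/1.52601… = 0.813407… → 0.8134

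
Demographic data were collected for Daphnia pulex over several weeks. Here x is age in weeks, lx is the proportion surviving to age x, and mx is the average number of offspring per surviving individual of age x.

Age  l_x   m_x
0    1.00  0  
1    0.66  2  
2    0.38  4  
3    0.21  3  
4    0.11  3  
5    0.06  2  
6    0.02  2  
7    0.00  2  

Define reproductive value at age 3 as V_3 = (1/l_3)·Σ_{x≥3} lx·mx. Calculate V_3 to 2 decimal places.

lx·mx for x ≥ 3: 0.63, 0.33, 0.12, 0.04, 0 → sum = 1.12
V_3 = 1.12 / l_3 = 1.12 / 0.21 = 5.333333… → 5.33

5.33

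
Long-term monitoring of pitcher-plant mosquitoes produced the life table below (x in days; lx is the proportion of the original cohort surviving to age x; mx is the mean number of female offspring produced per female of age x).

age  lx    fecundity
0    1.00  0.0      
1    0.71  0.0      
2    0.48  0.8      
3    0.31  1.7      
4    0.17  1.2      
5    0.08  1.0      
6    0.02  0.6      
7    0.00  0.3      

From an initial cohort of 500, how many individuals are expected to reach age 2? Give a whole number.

240

Expected survivors = N0 · l_2 = 500 × 0.48 = 240 → 240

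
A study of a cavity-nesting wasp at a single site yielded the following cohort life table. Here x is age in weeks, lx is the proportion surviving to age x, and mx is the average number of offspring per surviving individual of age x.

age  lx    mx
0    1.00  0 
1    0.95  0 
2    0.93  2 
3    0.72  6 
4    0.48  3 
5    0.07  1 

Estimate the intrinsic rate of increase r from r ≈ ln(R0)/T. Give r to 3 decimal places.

R0 = Σ lx·mx = 0 + 0 + 1.86 + 4.32 + 1.44 + 0.07 = 7.69
Σ x·lx·mx = 22.79; T = 22.79/7.69 = 2.96359…
r ≈ ln(R0)/T = ln(7.69)/2.96359… = 0.68833… → 0.688

0.688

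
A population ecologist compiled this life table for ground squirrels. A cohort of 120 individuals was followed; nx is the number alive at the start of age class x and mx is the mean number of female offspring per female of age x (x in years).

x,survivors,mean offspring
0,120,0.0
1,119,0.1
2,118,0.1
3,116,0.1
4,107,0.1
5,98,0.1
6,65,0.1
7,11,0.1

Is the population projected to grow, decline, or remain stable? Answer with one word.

lx = nx/n0 = nx/120: 1, 0.99167…, 0.98333…, 0.96667…, 0.89167…, 0.81667…, 0.54167…, 0.09167…
R0 = Σ lx·mx = 0 + 0.099167… + 0.098333… + 0.096667… + 0.089167… + 0.081667… + 0.054167… + 0.009167… = 0.528333…
R0 < 1, so the population is declining.

declining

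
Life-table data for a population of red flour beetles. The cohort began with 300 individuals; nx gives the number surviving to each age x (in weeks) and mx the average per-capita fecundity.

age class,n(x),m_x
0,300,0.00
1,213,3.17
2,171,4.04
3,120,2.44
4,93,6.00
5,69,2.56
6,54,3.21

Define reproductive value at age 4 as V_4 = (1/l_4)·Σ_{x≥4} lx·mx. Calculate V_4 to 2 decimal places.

9.76

lx = nx/n0 = nx/300: 1, 0.71, 0.57, 0.4, 0.31, 0.23, 0.18
lx·mx for x ≥ 4: 1.86, 0.5888, 0.5778 → sum = 3.0266
V_4 = 3.0266 / l_4 = 3.0266 / 0.31 = 9.763226… → 9.76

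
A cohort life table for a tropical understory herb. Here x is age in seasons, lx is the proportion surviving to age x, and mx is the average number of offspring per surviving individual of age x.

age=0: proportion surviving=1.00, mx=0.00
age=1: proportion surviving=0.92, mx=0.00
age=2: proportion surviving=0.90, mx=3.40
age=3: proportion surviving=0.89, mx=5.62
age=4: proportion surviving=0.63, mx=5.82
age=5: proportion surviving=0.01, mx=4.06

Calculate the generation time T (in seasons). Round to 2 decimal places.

lx·mx: 0, 0, 3.06, 5.0018, 3.6666, 0.0406 → R0 = 11.769
x·lx·mx: 0, 0, 6.12, 15.0054, 14.6664, 0.203 → Σ = 35.9948
T = 35.9948 / 11.769 = 3.058442… → 3.06

3.06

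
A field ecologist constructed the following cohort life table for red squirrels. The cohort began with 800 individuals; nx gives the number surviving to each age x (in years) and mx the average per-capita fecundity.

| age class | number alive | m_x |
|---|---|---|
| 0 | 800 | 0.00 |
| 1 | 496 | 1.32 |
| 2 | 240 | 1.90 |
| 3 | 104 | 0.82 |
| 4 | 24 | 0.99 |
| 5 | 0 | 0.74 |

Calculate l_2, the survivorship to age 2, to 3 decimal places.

0.300

l_2 = n_2/n_0 = 240/800 = 0.3 → 0.300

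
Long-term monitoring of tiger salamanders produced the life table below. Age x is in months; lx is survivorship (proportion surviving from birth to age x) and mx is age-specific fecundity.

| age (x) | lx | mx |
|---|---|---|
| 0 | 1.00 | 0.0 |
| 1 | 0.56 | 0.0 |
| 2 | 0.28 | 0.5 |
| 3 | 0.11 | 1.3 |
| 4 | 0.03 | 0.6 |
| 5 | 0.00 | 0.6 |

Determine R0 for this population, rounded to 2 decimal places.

lx·mx by age: 0, 0, 0.14, 0.143, 0.018, 0
R0 = Σ lx·mx = 0.301 → 0.30

0.30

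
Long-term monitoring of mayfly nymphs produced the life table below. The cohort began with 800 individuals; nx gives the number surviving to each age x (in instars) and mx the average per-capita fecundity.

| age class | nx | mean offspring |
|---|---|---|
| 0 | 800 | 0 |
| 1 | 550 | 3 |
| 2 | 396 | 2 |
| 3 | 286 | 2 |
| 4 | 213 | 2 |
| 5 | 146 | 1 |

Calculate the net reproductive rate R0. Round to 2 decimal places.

lx = nx/n0 = nx/800: 1, 0.6875, 0.495, 0.3575, 0.26625, 0.1825
lx·mx by age: 0, 2.0625, 0.99, 0.715, 0.5325, 0.1825
R0 = Σ lx·mx = 4.4825 → 4.48

4.48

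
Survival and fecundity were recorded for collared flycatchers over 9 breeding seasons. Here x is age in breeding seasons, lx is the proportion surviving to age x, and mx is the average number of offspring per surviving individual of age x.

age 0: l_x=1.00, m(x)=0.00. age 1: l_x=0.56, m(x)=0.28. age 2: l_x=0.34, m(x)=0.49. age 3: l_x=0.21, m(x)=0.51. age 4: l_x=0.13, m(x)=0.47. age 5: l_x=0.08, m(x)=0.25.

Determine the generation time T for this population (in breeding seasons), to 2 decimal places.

lx·mx: 0, 0.1568, 0.1666, 0.1071, 0.0611, 0.02 → R0 = 0.5116
x·lx·mx: 0, 0.1568, 0.3332, 0.3213, 0.2444, 0.1 → Σ = 1.1557
T = 1.1557 / 0.5116 = 2.258991… → 2.26

2.26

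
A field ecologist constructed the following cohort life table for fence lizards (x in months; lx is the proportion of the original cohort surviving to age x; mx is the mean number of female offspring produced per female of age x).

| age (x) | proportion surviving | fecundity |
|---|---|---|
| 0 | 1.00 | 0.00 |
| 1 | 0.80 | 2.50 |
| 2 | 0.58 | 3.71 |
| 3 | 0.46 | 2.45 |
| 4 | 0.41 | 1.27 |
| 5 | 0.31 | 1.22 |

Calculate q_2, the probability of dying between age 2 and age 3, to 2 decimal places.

0.21

q_2 = (l_2 − l_3) / l_2 = (0.58 − 0.46) / 0.58
     = 0.12 / 0.58 = 0.206897… → 0.21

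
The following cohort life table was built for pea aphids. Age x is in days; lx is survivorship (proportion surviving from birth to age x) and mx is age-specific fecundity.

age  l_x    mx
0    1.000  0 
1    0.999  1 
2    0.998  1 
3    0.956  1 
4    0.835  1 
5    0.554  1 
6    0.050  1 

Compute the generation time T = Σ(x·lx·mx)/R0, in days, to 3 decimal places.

lx·mx: 0, 0.999, 0.998, 0.956, 0.835, 0.554, 0.05 → R0 = 4.392
x·lx·mx: 0, 0.999, 1.996, 2.868, 3.34, 2.77, 0.3 → Σ = 12.273
T = 12.273 / 4.392 = 2.794399… → 2.794

2.794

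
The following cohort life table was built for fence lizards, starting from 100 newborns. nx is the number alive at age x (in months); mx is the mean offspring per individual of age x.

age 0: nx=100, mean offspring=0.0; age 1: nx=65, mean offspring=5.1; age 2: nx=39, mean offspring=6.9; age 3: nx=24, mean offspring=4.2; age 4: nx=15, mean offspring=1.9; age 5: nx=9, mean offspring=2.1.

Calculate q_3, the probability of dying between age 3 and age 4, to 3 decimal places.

0.375

lx = nx/n0 = nx/100: 1, 0.65, 0.39, 0.24, 0.15, 0.09
q_3 = (l_3 − l_4) / l_3 = (0.24 − 0.15) / 0.24
     = 0.09 / 0.24 = 0.375 → 0.375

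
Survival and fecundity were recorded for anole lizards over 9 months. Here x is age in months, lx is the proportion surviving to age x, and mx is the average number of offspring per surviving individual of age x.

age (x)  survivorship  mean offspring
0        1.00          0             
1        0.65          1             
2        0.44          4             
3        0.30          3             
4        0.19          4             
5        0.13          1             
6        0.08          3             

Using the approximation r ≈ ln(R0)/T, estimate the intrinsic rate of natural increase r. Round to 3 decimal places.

0.552

R0 = Σ lx·mx = 0 + 0.65 + 1.76 + 0.9 + 0.76 + 0.13 + 0.24 = 4.44
Σ x·lx·mx = 12; T = 12/4.44 = 2.7027…
r ≈ ln(R0)/T = ln(4.44)/2.7027… = 0.55154… → 0.552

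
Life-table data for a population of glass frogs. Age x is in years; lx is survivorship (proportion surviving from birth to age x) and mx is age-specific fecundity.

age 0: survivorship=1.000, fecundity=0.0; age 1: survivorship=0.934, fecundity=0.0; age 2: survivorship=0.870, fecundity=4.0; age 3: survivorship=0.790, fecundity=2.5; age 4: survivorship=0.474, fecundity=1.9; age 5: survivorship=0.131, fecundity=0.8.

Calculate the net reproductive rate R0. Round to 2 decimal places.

6.46

lx·mx by age: 0, 0, 3.48, 1.975, 0.9006, 0.1048
R0 = Σ lx·mx = 6.4604 → 6.46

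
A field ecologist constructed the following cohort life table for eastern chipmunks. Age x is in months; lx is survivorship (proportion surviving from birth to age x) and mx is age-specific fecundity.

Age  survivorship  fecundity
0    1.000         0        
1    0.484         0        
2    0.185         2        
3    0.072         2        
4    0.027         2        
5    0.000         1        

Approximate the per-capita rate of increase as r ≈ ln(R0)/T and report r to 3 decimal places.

-0.231

R0 = Σ lx·mx = 0 + 0 + 0.37 + 0.144 + 0.054 + 0 = 0.568
Σ x·lx·mx = 1.388; T = 1.388/0.568 = 2.44366…
r ≈ ln(R0)/T = ln(0.568)/2.44366… = -0.23147… → -0.231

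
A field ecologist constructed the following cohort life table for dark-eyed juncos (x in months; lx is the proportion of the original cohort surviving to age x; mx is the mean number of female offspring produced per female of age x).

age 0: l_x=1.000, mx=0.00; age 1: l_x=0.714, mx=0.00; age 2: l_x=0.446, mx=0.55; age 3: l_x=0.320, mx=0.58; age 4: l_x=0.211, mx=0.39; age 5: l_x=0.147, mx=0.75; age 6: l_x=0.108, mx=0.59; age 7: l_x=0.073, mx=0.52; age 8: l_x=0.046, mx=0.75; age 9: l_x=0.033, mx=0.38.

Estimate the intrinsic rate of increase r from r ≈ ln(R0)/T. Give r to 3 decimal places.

R0 = Σ lx·mx = 0 + 0 + 0.2453 + 0.1856 + 0.08229 + 0.11025 + 0.06372 + 0.03796 + 0.0345 + 0.01254 = 0.77216
Σ x·lx·mx = 2.96471; T = 2.96471/0.77216 = 3.8395…
r ≈ ln(R0)/T = ln(0.77216)/3.8395… = -0.06734… → -0.067

-0.067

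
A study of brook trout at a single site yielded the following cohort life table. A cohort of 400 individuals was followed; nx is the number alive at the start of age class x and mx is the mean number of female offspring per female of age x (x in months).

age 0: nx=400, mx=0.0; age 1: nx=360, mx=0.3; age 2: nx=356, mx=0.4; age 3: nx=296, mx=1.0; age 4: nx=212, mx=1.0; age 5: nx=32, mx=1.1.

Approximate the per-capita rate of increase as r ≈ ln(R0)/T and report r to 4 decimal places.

lx = nx/n0 = nx/400: 1, 0.9, 0.89, 0.74, 0.53, 0.08
R0 = Σ lx·mx = 0 + 0.27 + 0.356 + 0.74 + 0.53 + 0.088 = 1.984
Σ x·lx·mx = 5.762; T = 5.762/1.984 = 2.90423…
r ≈ ln(R0)/T = ln(1.984)/2.90423… = 0.235902… → 0.2359

0.2359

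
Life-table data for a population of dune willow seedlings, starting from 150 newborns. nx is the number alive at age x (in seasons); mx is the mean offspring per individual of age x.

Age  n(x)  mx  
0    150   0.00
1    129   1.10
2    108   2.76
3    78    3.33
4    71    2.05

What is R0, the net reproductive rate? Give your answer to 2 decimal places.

lx = nx/n0 = nx/150: 1, 0.86, 0.72, 0.52, 0.47333…
lx·mx by age: 0, 0.946, 1.9872, 1.7316, 0.970333…
R0 = Σ lx·mx = 5.635133… → 5.64

5.64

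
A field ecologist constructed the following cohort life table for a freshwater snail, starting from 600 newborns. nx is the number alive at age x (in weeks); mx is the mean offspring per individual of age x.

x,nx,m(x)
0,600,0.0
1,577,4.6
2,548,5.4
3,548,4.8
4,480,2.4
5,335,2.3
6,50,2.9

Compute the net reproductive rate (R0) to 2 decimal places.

lx = nx/n0 = nx/600: 1, 0.96167…, 0.91333…, 0.91333…, 0.8, 0.55833…, 0.08333…
lx·mx by age: 0, 4.423667…, 4.932…, 4.384…, 1.92, 1.284167…, 0.241667…
R0 = Σ lx·mx = 17.1855… → 17.19

17.19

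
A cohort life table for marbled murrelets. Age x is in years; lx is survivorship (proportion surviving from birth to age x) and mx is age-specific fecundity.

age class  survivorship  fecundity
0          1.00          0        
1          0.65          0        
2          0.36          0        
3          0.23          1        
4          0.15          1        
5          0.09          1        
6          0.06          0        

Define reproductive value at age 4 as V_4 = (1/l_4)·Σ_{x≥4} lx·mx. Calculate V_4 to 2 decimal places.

lx·mx for x ≥ 4: 0.15, 0.09, 0 → sum = 0.24
V_4 = 0.24 / l_4 = 0.24 / 0.15 = 1.6 → 1.60

1.60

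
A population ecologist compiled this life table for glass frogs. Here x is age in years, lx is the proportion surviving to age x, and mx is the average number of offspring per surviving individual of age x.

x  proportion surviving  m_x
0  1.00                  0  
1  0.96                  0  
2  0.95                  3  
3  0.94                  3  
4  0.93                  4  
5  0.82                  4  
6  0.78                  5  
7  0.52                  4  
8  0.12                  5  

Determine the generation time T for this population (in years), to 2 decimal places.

lx·mx: 0, 0, 2.85, 2.82, 3.72, 3.28, 3.9, 2.08, 0.6 → R0 = 19.25
x·lx·mx: 0, 0, 5.7, 8.46, 14.88, 16.4, 23.4, 14.56, 4.8 → Σ = 88.2
T = 88.2 / 19.25 = 4.581818… → 4.58

4.58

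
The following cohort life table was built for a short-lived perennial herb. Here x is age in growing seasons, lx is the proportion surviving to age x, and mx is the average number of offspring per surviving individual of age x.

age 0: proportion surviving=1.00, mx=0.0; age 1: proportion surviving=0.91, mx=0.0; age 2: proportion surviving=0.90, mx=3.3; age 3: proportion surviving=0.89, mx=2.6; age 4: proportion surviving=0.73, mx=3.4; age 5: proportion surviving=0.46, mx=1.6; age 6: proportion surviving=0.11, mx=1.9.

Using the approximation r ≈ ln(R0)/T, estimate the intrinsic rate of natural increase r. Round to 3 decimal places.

R0 = Σ lx·mx = 0 + 0 + 2.97 + 2.314 + 2.482 + 0.736 + 0.209 = 8.711
Σ x·lx·mx = 27.744; T = 27.744/8.711 = 3.18494…
r ≈ ln(R0)/T = ln(8.711)/3.18494… = 0.67963… → 0.680

0.680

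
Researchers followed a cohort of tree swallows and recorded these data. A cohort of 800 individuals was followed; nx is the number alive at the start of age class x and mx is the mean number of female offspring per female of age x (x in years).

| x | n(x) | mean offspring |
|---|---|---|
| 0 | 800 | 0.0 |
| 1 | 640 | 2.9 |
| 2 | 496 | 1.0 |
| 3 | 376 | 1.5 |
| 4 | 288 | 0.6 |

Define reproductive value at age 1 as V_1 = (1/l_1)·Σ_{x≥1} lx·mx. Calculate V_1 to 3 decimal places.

lx = nx/n0 = nx/800: 1, 0.8, 0.62, 0.47, 0.36
lx·mx for x ≥ 1: 2.32, 0.62, 0.705, 0.216 → sum = 3.861
V_1 = 3.861 / l_1 = 3.861 / 0.8 = 4.82625 → 4.826

4.826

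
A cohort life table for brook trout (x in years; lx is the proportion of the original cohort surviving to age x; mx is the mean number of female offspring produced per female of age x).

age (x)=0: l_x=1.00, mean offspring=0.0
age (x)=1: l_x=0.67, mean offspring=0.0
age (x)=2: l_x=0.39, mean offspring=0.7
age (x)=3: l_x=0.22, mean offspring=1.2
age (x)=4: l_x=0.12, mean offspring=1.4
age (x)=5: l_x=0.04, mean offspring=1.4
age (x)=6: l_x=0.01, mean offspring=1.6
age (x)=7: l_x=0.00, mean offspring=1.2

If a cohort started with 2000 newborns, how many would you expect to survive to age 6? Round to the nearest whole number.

Expected survivors = N0 · l_6 = 2000 × 0.01 = 20 → 20

20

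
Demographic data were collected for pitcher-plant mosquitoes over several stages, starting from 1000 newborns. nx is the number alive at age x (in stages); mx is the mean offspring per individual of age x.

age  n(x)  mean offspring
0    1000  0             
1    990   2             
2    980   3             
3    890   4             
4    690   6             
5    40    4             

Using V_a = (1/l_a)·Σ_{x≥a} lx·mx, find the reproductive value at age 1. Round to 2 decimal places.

12.91

lx = nx/n0 = nx/1000: 1, 0.99, 0.98, 0.89, 0.69, 0.04
lx·mx for x ≥ 1: 1.98, 2.94, 3.56, 4.14, 0.16 → sum = 12.78
V_1 = 12.78 / l_1 = 12.78 / 0.99 = 12.909091… → 12.91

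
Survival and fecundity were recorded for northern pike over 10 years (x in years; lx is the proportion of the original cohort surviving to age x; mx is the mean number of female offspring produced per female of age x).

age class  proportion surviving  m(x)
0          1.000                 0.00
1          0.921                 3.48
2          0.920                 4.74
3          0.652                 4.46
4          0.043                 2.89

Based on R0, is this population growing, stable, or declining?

R0 = Σ lx·mx = 0 + 3.20508 + 4.3608 + 2.90792 + 0.12427 = 10.59807
R0 > 1, so the population is growing.

growing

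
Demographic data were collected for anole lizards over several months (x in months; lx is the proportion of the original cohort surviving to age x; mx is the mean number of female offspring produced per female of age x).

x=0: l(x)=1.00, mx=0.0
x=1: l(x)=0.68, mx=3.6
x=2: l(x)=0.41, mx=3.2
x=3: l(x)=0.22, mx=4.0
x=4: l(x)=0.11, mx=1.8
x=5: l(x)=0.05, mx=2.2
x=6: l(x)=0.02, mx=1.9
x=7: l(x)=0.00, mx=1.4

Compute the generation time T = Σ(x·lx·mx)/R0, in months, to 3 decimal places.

1.862

lx·mx: 0, 2.448, 1.312, 0.88, 0.198, 0.11, 0.038, 0 → R0 = 4.986
x·lx·mx: 0, 2.448, 2.624, 2.64, 0.792, 0.55, 0.228, 0 → Σ = 9.282
T = 9.282 / 4.986 = 1.861613… → 1.862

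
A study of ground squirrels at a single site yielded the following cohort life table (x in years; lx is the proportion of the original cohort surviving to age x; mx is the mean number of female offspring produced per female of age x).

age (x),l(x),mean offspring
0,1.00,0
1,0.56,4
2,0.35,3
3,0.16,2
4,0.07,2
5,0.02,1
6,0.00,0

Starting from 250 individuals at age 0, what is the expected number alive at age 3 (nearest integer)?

40

Expected survivors = N0 · l_3 = 250 × 0.16 = 40 → 40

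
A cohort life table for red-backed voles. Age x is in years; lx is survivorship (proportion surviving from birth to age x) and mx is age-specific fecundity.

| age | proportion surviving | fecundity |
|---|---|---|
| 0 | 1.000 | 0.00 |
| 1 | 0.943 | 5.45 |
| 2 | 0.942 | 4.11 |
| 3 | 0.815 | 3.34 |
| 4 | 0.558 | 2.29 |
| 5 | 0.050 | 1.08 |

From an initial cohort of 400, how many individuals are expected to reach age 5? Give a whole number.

20

Expected survivors = N0 · l_5 = 400 × 0.050 = 20 → 20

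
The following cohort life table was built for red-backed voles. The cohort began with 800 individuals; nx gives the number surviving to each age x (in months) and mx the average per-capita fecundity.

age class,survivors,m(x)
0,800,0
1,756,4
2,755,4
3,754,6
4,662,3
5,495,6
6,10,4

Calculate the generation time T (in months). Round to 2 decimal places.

2.93

lx = nx/n0 = nx/800: 1, 0.945, 0.94375, 0.9425, 0.8275, 0.61875, 0.0125
lx·mx: 0, 3.78, 3.775, 5.655, 2.4825, 3.7125, 0.05 → R0 = 19.455
x·lx·mx: 0, 3.78, 7.55, 16.965, 9.93, 18.5625, 0.3 → Σ = 57.0875
T = 57.0875 / 19.455 = 2.934336… → 2.93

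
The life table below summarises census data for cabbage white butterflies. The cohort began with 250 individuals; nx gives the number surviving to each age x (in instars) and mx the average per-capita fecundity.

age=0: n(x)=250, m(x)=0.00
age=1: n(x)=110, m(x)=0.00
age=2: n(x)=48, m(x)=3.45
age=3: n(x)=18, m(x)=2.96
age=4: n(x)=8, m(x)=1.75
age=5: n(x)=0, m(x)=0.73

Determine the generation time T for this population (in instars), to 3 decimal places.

lx = nx/n0 = nx/250: 1, 0.44, 0.192, 0.072, 0.032, 0
lx·mx: 0, 0, 0.6624, 0.21312, 0.056, 0 → R0 = 0.93152
x·lx·mx: 0, 0, 1.3248, 0.63936, 0.224, 0 → Σ = 2.18816
T = 2.18816 / 0.93152 = 2.349021… → 2.349

2.349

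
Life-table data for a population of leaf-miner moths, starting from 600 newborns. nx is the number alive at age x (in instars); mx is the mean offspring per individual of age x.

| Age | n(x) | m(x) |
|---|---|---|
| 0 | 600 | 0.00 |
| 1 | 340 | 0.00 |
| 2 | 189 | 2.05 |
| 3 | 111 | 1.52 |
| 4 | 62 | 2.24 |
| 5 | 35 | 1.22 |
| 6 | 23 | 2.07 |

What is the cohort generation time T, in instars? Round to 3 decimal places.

2.974

lx = nx/n0 = nx/600: 1, 0.56667…, 0.315, 0.185, 0.10333…, 0.05833…, 0.03833…
lx·mx: 0, 0, 0.64575, 0.2812, 0.231467…, 0.071167…, 0.07935… → R0 = 1.308933…
x·lx·mx: 0, 0, 1.2915, 0.8436, 0.925867…, 0.355833…, 0.4761… → Σ = 3.8929…
T = 3.8929… / 1.308933… = 2.974101… → 2.974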